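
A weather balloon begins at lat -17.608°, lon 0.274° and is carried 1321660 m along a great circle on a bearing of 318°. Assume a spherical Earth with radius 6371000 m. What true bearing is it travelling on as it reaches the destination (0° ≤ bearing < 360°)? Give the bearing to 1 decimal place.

final bearing 319.8°

Angular distance δ = d/R = 1321660 / 6371000 = 0.207449 rad.
Start latitude φ₁ = -0.307318 rad; initial bearing θ = 5.550147 rad.
Destination latitude: φ₂ = arcsin( sin φ₁ cos δ + cos φ₁ sin δ cos θ ) = arcsin(-0.150127) = -8.634°.
Then Δλ = atan2(-0.131360, 0.933146) = -0.139853 rad, from sin θ sin δ cos φ₁ over cos δ − sin φ₁ sin φ₂.
λ₂ = λ₁ + Δλ = -7.739°.
The forward bearing on arrival equals the back-azimuth from the destination plus 180°.
Back-azimuth from P₂ (-8.6°, -7.7°) to P₁ (-17.6°, 0.3°), with Δλ' = λ₁ − λ₂ = 8.0°: atan2( sin Δλ' cos φ₁ , cos φ₂ sin φ₁ − sin φ₂ cos φ₁ cos Δλ' ) = 139.8°.
Final bearing = (139.8° + 180°) mod 360° = 319.8°.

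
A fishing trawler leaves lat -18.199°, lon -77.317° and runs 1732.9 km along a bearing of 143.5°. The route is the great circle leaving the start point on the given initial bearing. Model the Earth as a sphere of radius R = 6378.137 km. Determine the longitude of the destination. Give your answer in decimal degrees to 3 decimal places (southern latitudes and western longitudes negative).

Angular distance δ = d/R = 1732.9 / 6378.137 = 0.271694 rad.
Converting: φ₁ = -0.317632 rad, θ = 2.504547 rad.
Applying the spherical law of cosines for sides, sin φ₂ = sin φ₁ cos δ + cos φ₁ sin δ cos θ = -0.505796, so φ₂ = -30.384°.
For the longitude increment, Δλ = atan2( sin θ sin δ cos φ₁, cos δ − sin φ₁ sin φ₂ ) = atan2(0.151644, 0.805348) = 10.664°.
λ₂ = -77.317° + 10.664° = -66.653°.

longitude -66.653°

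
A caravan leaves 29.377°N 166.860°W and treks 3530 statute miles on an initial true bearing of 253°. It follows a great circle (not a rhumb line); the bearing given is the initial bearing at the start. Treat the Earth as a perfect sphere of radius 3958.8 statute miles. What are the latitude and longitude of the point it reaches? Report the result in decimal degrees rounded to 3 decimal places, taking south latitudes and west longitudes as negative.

latitude 6.308°, longitude 144.665°

Central angle δ = d/R = 0.891684 rad.
Converting: φ₁ = 0.512725 rad, θ = 4.415683 rad.
sin φ₂ = sin φ₁ cos δ + cos φ₁ sin δ cos θ = (0.490554)(0.628102) + (0.871411)(0.778131)(-0.292372) = 0.109869
φ₂ = asin(0.109869) = 0.110091 rad = 6.308°.
For the longitude increment, Δλ = atan2( sin θ sin δ cos φ₁, cos δ − sin φ₁ sin φ₂ ) = atan2(-0.648443, 0.574206) = -48.475°.
λ₂ = -166.860° + -48.475° = -215.335°, normalized to (−180°, 180°] → 144.665°.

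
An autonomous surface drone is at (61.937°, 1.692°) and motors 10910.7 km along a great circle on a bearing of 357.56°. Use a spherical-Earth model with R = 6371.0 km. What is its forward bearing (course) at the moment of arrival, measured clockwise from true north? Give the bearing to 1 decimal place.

Central angle δ = d/R = 1.712557 rad.
With φ₁ = 61.937° = 1.081005 rad and θ = 357.56° = 6.240599 rad:
Destination latitude: φ₂ = arcsin( sin φ₁ cos δ + cos φ₁ sin δ cos θ ) = arcsin(0.340625) = 19.915°.
Then Δλ = atan2(-0.019827, -0.441865) = -3.096751 rad, from sin θ sin δ cos φ₁ over cos δ − sin φ₁ sin φ₂.
λ₂ = 1.692° + -177.431° = -175.739°.
The forward bearing on arrival equals the back-azimuth from the destination plus 180°.
Back-azimuth from P₂ (19.9°, -175.7°) to P₁ (61.9°, 1.7°), with Δλ' = λ₁ − λ₂ = 177.4°: atan2( sin Δλ' cos φ₁ , cos φ₂ sin φ₁ − sin φ₂ cos φ₁ cos Δλ' ) = 1.2°.
Final bearing = (1.2° + 180°) mod 360° = 181.2°.

final bearing 181.2°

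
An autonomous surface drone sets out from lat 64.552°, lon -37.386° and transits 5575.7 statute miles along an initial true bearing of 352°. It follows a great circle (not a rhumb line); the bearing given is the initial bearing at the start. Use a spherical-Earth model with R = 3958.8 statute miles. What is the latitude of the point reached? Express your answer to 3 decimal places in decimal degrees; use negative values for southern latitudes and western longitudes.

Angular distance δ = d/R = 5575.7 / 3958.8 = 1.408432 rad.
Converting: φ₁ = 1.126645 rad, θ = 6.143559 rad.
sin φ₂ = sin φ₁ cos δ + cos φ₁ sin δ cos θ = (0.902976)(0.161652) + (0.429692)(0.986848)(0.990268) = 0.565881
φ₂ = asin(0.565881) = 0.601502 rad = 34.464°.
Then Δλ = atan2(-0.059015, -0.349325) = -2.974233 rad, from sin θ sin δ cos φ₁ over cos δ − sin φ₁ sin φ₂.
λ₂ = -37.386° + -170.411° = -207.797°, normalized to (−180°, 180°] → 152.203°.

latitude 34.464°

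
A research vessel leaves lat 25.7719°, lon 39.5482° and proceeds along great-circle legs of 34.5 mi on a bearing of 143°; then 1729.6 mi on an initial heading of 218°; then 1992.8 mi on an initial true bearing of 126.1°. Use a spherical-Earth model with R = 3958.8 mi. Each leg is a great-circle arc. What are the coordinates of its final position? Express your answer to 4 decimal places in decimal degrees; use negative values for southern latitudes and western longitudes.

latitude -11.9438°, longitude 48.1996°

Apply the spherical direct solution leg by leg, carrying full precision between legs.
Leg 1: from (25.7719°, 39.5482°), δ = 34.5/3958.8 = 0.008715 rad, θ = 143° → φ = 25.3727°, λ = 39.8808°.
Leg 2: from (25.3727°, 39.8808°), δ = 1729.6/3958.8 = 0.436900 rad, θ = 218° → φ = 4.9902°, λ = 24.7218°.
Leg 3: from (4.9902°, 24.7218°), δ = 1992.8/3958.8 = 0.503385 rad, θ = 126.1° → φ = -11.9438°, λ = 48.1996°.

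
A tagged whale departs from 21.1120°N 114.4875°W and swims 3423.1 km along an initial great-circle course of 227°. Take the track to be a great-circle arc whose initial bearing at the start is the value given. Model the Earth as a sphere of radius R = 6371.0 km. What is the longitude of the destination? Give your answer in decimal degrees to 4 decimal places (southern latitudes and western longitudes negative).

Central angle δ = d/R = 0.537294 rad.
Start latitude φ₁ = 0.368474 rad; initial bearing θ = 3.961897 rad.
Applying the spherical law of cosines for sides, sin φ₂ = sin φ₁ cos δ + cos φ₁ sin δ cos θ = -0.016186, so φ₂ = -0.9275°.
Then Δλ = atan2(-0.349192, 0.864927) = -0.383712 rad, from sin θ sin δ cos φ₁ over cos δ − sin φ₁ sin φ₂.
λ₂ = λ₁ + Δλ = -136.4726°.

longitude -136.4726°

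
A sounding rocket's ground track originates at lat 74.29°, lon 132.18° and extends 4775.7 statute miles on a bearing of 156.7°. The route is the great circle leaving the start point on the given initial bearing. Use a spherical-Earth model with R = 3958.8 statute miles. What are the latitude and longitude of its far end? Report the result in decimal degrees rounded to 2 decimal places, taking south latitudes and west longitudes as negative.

Angular distance δ = d/R = 4775.7 / 3958.8 = 1.206350 rad.
Converting: φ₁ = 1.296605 rad, θ = 2.734931 rad.
Destination latitude: φ₂ = arcsin( sin φ₁ cos δ + cos φ₁ sin δ cos θ ) = arcsin(0.110764) = 6.36°.
Δλ = atan2( sin θ sin δ cos φ₁ , cos δ − sin φ₁ sin φ₂ ) = atan2(0.100067, 0.249805) = 0.381006 rad = 21.83°.
Hence λ₂ = 132.18° + 21.83° = 154.01°.

latitude 6.36°, longitude 154.01°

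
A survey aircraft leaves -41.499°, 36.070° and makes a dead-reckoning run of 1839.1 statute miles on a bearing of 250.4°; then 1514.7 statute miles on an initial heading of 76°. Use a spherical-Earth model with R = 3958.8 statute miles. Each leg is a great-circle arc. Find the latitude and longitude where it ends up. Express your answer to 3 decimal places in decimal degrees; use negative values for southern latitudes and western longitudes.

latitude -36.151°, longitude 26.208°

Apply the spherical direct solution leg by leg, carrying full precision between legs.
Leg 1: from (-41.499°, 36.070°), δ = 1839.1/3958.8 = 0.464560 rad, θ = 250.4° → φ = -44.825°, λ = -0.449°.
Leg 2: from (-44.825°, -0.449°), δ = 1514.7/3958.8 = 0.382616 rad, θ = 76° → φ = -36.151°, λ = 26.208°.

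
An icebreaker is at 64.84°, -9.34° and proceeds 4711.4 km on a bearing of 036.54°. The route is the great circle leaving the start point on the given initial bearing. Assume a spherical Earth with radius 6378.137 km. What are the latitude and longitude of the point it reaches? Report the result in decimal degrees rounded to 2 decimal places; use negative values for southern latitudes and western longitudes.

Angular distance δ = d/R = 4711.4 / 6378.137 = 0.738680 rad.
With φ₁ = 64.84° = 1.131671 rad and θ = 36.54° = 0.637743 rad:
sin φ₂ = sin φ₁ cos δ + cos φ₁ sin δ cos θ = (0.905124)(0.739358) + (0.425147)(0.673312)(0.803441) = 0.899202
φ₂ = asin(0.899202) = 1.117941 rad = 64.05°.
For the longitude increment, Δλ = atan2( sin θ sin δ cos φ₁, cos δ − sin φ₁ sin φ₂ ) = atan2(0.170433, -0.074531) = 113.62°.
Hence λ₂ = -9.34° + 113.62° = 104.28°.

latitude 64.05°, longitude 104.28°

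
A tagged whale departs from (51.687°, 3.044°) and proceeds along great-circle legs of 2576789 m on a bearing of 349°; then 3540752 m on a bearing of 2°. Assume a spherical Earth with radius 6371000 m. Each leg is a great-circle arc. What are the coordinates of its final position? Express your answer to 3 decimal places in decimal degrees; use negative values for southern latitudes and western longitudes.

latitude 74.232°, longitude 163.443°

Apply the spherical direct solution leg by leg, carrying full precision between legs.
Leg 1: from (51.687°, 3.044°), δ = 2576789/6371000 = 0.404456 rad, θ = 349° → φ = 73.907°, λ = -12.672°.
Leg 2: from (73.907°, -12.672°), δ = 3540752/6371000 = 0.555761 rad, θ = 2° → φ = 74.232°, λ = 163.443°.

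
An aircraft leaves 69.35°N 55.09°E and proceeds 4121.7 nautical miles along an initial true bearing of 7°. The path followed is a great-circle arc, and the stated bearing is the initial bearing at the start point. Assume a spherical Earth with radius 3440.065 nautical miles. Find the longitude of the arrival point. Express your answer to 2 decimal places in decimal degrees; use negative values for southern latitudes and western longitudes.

Central angle δ = d/R = 1.198146 rad.
Converting: φ₁ = 1.210386 rad, θ = 0.122173 rad.
Applying the spherical law of cosines for sides, sin φ₂ = sin φ₁ cos δ + cos φ₁ sin δ cos θ = 0.666699, so φ₂ = 41.81°.
For the longitude increment, Δλ = atan2( sin θ sin δ cos φ₁, cos δ − sin φ₁ sin φ₂ ) = atan2(0.040028, -0.259780) = 171.24°.
λ₂ = 55.09° + 171.24° = 226.33°, normalized to (−180°, 180°] → -133.67°.

longitude -133.67°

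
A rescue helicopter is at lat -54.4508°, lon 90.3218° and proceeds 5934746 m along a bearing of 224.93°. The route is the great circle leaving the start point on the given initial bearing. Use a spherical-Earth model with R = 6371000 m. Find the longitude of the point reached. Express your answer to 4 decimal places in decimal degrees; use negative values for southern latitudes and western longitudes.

longitude -11.1867°

The arc subtends δ = 5934746/6371000 = 0.931525 rad at the centre.
With φ₁ = -54.4508° = -0.950346 rad and θ = 224.93° = 3.925769 rad:
sin φ₂ = sin φ₁ cos δ + cos φ₁ sin δ cos θ = (-0.813617)(0.596611) + (0.581402)(0.802531)(-0.707970) = -0.815746
φ₂ = asin(-0.815746) = -0.954018 rad = -54.6612°.
Then Δλ = atan2(-0.329528, -0.067094) = -1.771657 rad, from sin θ sin δ cos φ₁ over cos δ − sin φ₁ sin φ₂.
Hence λ₂ = 90.3218° + -101.5085° = -11.1867°.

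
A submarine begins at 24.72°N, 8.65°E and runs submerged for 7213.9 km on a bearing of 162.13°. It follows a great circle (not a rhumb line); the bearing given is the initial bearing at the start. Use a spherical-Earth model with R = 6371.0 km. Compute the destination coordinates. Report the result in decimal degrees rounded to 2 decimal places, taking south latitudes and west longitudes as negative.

latitude -37.24°, longitude 29.08°

Central angle δ = d/R = 1.132303 rad.
Converting: φ₁ = 0.431445 rad, θ = 2.829702 rad.
Applying the spherical law of cosines for sides, sin φ₂ = sin φ₁ cos δ + cos φ₁ sin δ cos θ = -0.605195, so φ₂ = -37.24°.
For the longitude increment, Δλ = atan2( sin θ sin δ cos φ₁, cos δ − sin φ₁ sin φ₂ ) = atan2(0.252368, 0.677659) = 20.43°.
λ₂ = 8.65° + 20.43° = 29.08°.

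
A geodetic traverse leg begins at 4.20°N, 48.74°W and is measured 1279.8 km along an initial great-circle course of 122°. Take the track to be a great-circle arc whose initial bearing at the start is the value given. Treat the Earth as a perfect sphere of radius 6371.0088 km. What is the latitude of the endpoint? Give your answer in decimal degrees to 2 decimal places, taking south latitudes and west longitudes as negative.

Angular distance δ = d/R = 1279.8 / 6371.0088 = 0.200879 rad.
Start latitude φ₁ = 0.073304 rad; initial bearing θ = 2.129302 rad.
Destination latitude: φ₂ = arcsin( sin φ₁ cos δ + cos φ₁ sin δ cos θ ) = arcsin(-0.033686) = -1.93°.
Δλ = atan2( sin θ sin δ cos φ₁ , cos δ − sin φ₁ sin φ₂ ) = atan2(0.168757, 0.982359) = 0.170127 rad = 9.75°.
Hence λ₂ = -48.74° + 9.75° = -38.99°.

latitude -1.93°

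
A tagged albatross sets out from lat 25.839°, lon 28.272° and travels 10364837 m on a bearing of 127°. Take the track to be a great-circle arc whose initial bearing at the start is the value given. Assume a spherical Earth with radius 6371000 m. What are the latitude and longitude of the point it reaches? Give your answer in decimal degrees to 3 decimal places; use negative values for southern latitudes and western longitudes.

δ = 10364837/6371000 = 1.626878 rad (93.2132°).
With φ₁ = 25.839° = 0.450976 rad and θ = 127° = 2.216568 rad:
Applying the spherical law of cosines for sides, sin φ₂ = sin φ₁ cos δ + cos φ₁ sin δ cos θ = -0.565225, so φ₂ = -34.418°.
Then Δλ = atan2(0.717660, 0.190298) = 1.311597 rad, from sin θ sin δ cos φ₁ over cos δ − sin φ₁ sin φ₂.
λ₂ = λ₁ + Δλ = 103.421°.

latitude -34.418°, longitude 103.421°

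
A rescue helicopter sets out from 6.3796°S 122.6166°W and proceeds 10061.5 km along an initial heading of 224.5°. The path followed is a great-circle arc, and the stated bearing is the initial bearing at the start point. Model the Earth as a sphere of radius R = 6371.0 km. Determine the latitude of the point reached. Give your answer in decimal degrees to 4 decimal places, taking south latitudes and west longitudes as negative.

latitude -45.0617°

Central angle δ = d/R = 1.579265 rad.
With φ₁ = -6.3796° = -0.111345 rad and θ = 224.5° = 3.918264 rad:
Destination latitude: φ₂ = arcsin( sin φ₁ cos δ + cos φ₁ sin δ cos θ ) = arcsin(-0.707867) = -45.0617°.
Δλ = atan2( sin θ sin δ cos φ₁ , cos δ − sin φ₁ sin φ₂ ) = atan2(-0.696544, -0.087124) = -1.695230 rad = -97.1295°.
λ₂ = -122.6166° + -97.1295° = -219.7461°, normalized to (−180°, 180°] → 140.2539°.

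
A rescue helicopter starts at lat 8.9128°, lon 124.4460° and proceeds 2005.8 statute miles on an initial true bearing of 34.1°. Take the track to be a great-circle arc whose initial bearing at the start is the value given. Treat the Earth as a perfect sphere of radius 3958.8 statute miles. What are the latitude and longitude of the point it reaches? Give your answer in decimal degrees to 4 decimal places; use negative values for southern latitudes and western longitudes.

Angular distance δ = d/R = 2005.8 / 3958.8 = 0.506669 rad.
Converting: φ₁ = 0.155558 rad, θ = 0.595157 rad.
Destination latitude: φ₂ = arcsin( sin φ₁ cos δ + cos φ₁ sin δ cos θ ) = arcsin(0.532445) = 32.1708°.
Δλ = atan2( sin θ sin δ cos φ₁ , cos δ − sin φ₁ sin φ₂ ) = atan2(0.268775, 0.791874) = 0.327215 rad = 18.7480°.
λ₂ = 124.4460° + 18.7480° = 143.1940°.

latitude 32.1708°, longitude 143.1940°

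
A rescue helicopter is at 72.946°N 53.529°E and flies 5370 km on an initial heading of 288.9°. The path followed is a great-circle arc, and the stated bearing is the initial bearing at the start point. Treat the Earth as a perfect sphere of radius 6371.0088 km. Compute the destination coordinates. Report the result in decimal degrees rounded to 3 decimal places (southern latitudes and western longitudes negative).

latitude 44.990°, longitude -39.395°

Central angle δ = d/R = 0.842881 rad.
Converting: φ₁ = 1.273148 rad, θ = 5.042256 rad.
Destination latitude: φ₂ = arcsin( sin φ₁ cos δ + cos φ₁ sin δ cos θ ) = arcsin(0.706981) = 44.990°.
Then Δλ = atan2(-0.207142, -0.010579) = -1.621824 rad, from sin θ sin δ cos φ₁ over cos δ − sin φ₁ sin φ₂.
Hence λ₂ = 53.529° + -92.924° = -39.395°.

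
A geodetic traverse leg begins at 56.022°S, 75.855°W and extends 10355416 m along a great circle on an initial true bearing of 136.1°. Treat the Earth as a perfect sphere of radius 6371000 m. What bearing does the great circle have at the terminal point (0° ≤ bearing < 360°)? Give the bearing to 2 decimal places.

Angular distance δ = d/R = 10355416 / 6371000 = 1.625399 rad.
Start latitude φ₁ = -0.977768 rad; initial bearing θ = 2.375393 rad.
sin φ₂ = sin φ₁ cos δ + cos φ₁ sin δ cos θ = (-0.829252)(-0.054575) + (0.558875)(0.998510)(-0.720551) = -0.356841
φ₂ = asin(-0.356841) = -0.364884 rad = -20.906°.
Δλ = atan2( sin θ sin δ cos φ₁ , cos δ − sin φ₁ sin φ₂ ) = atan2(0.386947, -0.350486) = 2.306792 rad = 132.169°.
λ₂ = -75.855° + 132.169° = 56.314°.
The forward bearing on arrival equals the back-azimuth from the destination plus 180°.
Back-azimuth from P₂ (-20.91°, 56.31°) to P₁ (-56.02°, -75.86°), with Δλ' = λ₁ − λ₂ = -132.17°: atan2( sin Δλ' cos φ₁ , cos φ₂ sin φ₁ − sin φ₂ cos φ₁ cos Δλ' ) = 204.51°.
Final bearing = (204.51° + 180°) mod 360° = 24.51°.

final bearing 24.51°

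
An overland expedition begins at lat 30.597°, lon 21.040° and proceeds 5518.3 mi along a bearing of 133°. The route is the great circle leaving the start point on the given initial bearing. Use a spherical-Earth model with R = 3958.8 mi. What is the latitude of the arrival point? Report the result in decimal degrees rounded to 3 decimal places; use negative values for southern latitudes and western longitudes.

latitude -29.231°

δ = 5518.3/3958.8 = 1.393933 rad (79.8664°).
Start latitude φ₁ = 0.534018 rad; initial bearing θ = 2.321288 rad.
sin φ₂ = sin φ₁ cos δ + cos φ₁ sin δ cos θ = (0.508996)(0.175943) + (0.860769)(0.984400)(-0.681998) = -0.488331
φ₂ = asin(-0.488331) = -0.510176 rad = -29.231°.
For the longitude increment, Δλ = atan2( sin θ sin δ cos φ₁, cos δ − sin φ₁ sin φ₂ ) = atan2(0.619706, 0.424502) = 55.589°.
λ₂ = 21.040° + 55.589° = 76.629°.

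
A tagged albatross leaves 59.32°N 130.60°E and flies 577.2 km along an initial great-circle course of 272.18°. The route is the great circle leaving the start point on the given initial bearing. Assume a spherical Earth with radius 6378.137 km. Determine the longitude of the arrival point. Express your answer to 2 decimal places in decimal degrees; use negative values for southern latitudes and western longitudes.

Central angle δ = d/R = 0.090497 rad.
With φ₁ = 59.32° = 1.035329 rad and θ = 272.18° = 4.750437 rad:
Destination latitude: φ₂ = arcsin( sin φ₁ cos δ + cos φ₁ sin δ cos θ ) = arcsin(0.858265) = 59.12°.
For the longitude increment, Δλ = atan2( sin θ sin δ cos φ₁, cos δ − sin φ₁ sin φ₂ ) = atan2(-0.046079, 0.257774) = -10.13°.
λ₂ = λ₁ + Δλ = 120.47°.

longitude 120.47°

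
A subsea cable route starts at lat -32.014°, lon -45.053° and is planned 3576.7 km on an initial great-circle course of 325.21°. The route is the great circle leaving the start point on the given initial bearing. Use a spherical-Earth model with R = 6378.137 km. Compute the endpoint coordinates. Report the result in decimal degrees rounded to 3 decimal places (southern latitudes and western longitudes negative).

δ = 3576.7/6378.137 = 0.560775 rad (32.1300°).
With φ₁ = -32.014° = -0.558750 rad and θ = 325.21° = 5.675985 rad:
sin φ₂ = sin φ₁ cos δ + cos φ₁ sin δ cos θ = (-0.530126)(0.846843) + (0.847919)(0.531843)(0.821249) = -0.078584
φ₂ = asin(-0.078584) = -0.078665 rad = -4.507°.
For the longitude increment, Δλ = atan2( sin θ sin δ cos φ₁, cos δ − sin φ₁ sin φ₂ ) = atan2(-0.257304, 0.805184) = -17.722°.
Hence λ₂ = -45.053° + -17.722° = -62.775°.

latitude -4.507°, longitude -62.775°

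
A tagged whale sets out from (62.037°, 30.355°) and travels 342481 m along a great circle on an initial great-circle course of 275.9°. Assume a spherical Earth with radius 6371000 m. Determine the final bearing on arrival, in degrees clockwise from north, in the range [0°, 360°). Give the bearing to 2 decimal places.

final bearing 270.08°

The arc subtends δ = 342481/6371000 = 0.053756 rad at the centre.
Converting: φ₁ = 1.082750 rad, θ = 4.815363 rad.
sin φ₂ = sin φ₁ cos δ + cos φ₁ sin δ cos θ = (0.883251)(0.998555) + (0.468901)(0.053730)(0.102793) = 0.884564
φ₂ = asin(0.884564) = 1.085559 rad = 62.198°.
Δλ = atan2( sin θ sin δ cos φ₁ , cos δ − sin φ₁ sin φ₂ ) = atan2(-0.025061, 0.217263) = -0.114840 rad = -6.580°.
λ₂ = λ₁ + Δλ = 23.775°.
The forward bearing on arrival equals the back-azimuth from the destination plus 180°.
Back-azimuth from P₂ (62.20°, 23.78°) to P₁ (62.04°, 30.36°), with Δλ' = λ₁ − λ₂ = 6.58°: atan2( sin Δλ' cos φ₁ , cos φ₂ sin φ₁ − sin φ₂ cos φ₁ cos Δλ' ) = 90.08°.
Final bearing = (90.08° + 180°) mod 360° = 270.08°.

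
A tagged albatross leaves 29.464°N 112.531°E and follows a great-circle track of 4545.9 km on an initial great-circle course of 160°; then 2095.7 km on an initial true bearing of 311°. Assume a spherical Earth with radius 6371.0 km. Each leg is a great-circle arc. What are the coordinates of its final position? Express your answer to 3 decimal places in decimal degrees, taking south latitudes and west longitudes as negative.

latitude 3.110°, longitude 111.514°

Apply the spherical direct solution leg by leg, carrying full precision between legs.
Leg 1: from (29.464°, 112.531°), δ = 4545.9/6371 = 0.713530 rad, θ = 160° → φ = -9.416°, λ = 125.646°.
Leg 2: from (-9.416°, 125.646°), δ = 2095.7/6371 = 0.328944 rad, θ = 311° → φ = 3.110°, λ = 111.514°.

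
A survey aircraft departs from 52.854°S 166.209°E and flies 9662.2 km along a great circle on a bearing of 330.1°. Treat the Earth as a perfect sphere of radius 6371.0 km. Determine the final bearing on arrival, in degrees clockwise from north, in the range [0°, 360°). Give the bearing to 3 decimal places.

Central angle δ = d/R = 1.516591 rad.
With φ₁ = -52.854° = -0.922476 rad and θ = 330.1° = 5.761332 rad:
Applying the spherical law of cosines for sides, sin φ₂ = sin φ₁ cos δ + cos φ₁ sin δ cos θ = 0.479519, so φ₂ = 28.654°.
For the longitude increment, Δλ = atan2( sin θ sin δ cos φ₁, cos δ − sin φ₁ sin φ₂ ) = atan2(-0.300569, 0.436403) = -34.557°.
λ₂ = 166.209° + -34.557° = 131.652°.
The forward bearing on arrival equals the back-azimuth from the destination plus 180°.
Back-azimuth from P₂ (28.654°, 131.652°) to P₁ (-52.854°, 166.209°), with Δλ' = λ₁ − λ₂ = 34.557°: atan2( sin Δλ' cos φ₁ , cos φ₂ sin φ₁ − sin φ₂ cos φ₁ cos Δλ' ) = 159.939°.
Final bearing = (159.939° + 180°) mod 360° = 339.939°.

final bearing 339.939°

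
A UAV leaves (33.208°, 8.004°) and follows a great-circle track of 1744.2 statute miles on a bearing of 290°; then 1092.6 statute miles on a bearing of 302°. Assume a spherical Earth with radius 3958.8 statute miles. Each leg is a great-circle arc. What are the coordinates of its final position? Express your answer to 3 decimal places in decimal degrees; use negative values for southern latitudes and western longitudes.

Apply the spherical direct solution leg by leg, carrying full precision between legs.
Leg 1: from (33.208°, 8.004°), δ = 1744.2/3958.8 = 0.440588 rad, θ = 290° → φ = 38.128°, λ = -22.623°.
Leg 2: from (38.128°, -22.623°), δ = 1092.6/3958.8 = 0.275993 rad, θ = 302° → φ = 45.044°, λ = -41.714°.

latitude 45.044°, longitude -41.714°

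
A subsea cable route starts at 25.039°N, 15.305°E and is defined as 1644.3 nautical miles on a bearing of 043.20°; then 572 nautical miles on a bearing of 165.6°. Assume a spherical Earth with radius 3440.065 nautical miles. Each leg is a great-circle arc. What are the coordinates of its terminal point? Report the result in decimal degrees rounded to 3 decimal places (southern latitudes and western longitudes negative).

latitude 33.548°, longitude 43.556°

Apply the spherical direct solution leg by leg, carrying full precision between legs.
Leg 1: from (25.039°, 15.305°), δ = 1644.3/3440.065 = 0.477985 rad, θ = 43.2° → φ = 42.813°, λ = 40.725°.
Leg 2: from (42.813°, 40.725°), δ = 572/3440.065 = 0.166276 rad, θ = 165.6° → φ = 33.548°, λ = 43.556°.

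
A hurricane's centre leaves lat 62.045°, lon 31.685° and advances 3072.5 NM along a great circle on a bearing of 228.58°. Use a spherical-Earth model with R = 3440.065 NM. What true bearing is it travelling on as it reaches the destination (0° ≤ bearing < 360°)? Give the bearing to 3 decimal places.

final bearing 201.717°

Central angle δ = d/R = 0.893152 rad.
Converting: φ₁ = 1.082890 rad, θ = 3.989474 rad.
sin φ₂ = sin φ₁ cos δ + cos φ₁ sin δ cos θ = (0.883316)(0.626960) + (0.468778)(0.779052)(-0.661574) = 0.312195
φ₂ = asin(0.312195) = 0.317503 rad = 18.192°.
Then Δλ = atan2(-0.273858, 0.351193) = -0.662298 rad, from sin θ sin δ cos φ₁ over cos δ − sin φ₁ sin φ₂.
λ₂ = 31.685° + -37.947° = -6.262°.
The forward bearing on arrival equals the back-azimuth from the destination plus 180°.
Back-azimuth from P₂ (18.192°, -6.262°) to P₁ (62.045°, 31.685°), with Δλ' = λ₁ − λ₂ = 37.947°: atan2( sin Δλ' cos φ₁ , cos φ₂ sin φ₁ − sin φ₂ cos φ₁ cos Δλ' ) = 21.717°.
Final bearing = (21.717° + 180°) mod 360° = 201.717°.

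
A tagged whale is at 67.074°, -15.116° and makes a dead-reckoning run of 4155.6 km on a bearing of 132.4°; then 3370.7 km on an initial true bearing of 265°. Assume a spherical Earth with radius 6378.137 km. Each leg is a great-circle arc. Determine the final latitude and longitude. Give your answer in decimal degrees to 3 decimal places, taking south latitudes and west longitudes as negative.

Apply the spherical direct solution leg by leg, carrying full precision between legs.
Leg 1: from (67.074°, -15.116°), δ = 4155.6/6378.137 = 0.651538 rad, θ = 132.4° → φ = 34.964°, λ = 18.006°.
Leg 2: from (34.964°, 18.006°), δ = 3370.7/6378.137 = 0.528477 rad, θ = 265° → φ = 27.314°, λ = -16.419°.

latitude 27.314°, longitude -16.419°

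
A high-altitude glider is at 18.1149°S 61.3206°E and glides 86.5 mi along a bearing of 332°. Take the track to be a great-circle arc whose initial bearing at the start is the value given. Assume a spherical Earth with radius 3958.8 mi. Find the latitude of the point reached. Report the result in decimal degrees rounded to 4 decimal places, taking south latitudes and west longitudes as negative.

Central angle δ = d/R = 0.021850 rad.
With φ₁ = -18.1149° = -0.316165 rad and θ = 332° = 5.794493 rad:
Destination latitude: φ₂ = arcsin( sin φ₁ cos δ + cos φ₁ sin δ cos θ ) = arcsin(-0.292515) = -17.0086°.
For the longitude increment, Δλ = atan2( sin θ sin δ cos φ₁, cos δ − sin φ₁ sin φ₂ ) = atan2(-0.009749, 0.908812) = -0.6146°.
Hence λ₂ = 61.3206° + -0.6146° = 60.7060°.

latitude -17.0086°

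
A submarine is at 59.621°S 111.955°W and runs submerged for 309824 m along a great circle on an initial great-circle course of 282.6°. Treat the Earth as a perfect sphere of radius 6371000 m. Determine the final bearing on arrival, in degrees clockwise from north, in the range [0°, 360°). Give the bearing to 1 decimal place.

final bearing 287.1°

δ = 309824/6371000 = 0.048630 rad (2.7863°).
Converting: φ₁ = -1.040583 rad, θ = 4.932300 rad.
sin φ₂ = sin φ₁ cos δ + cos φ₁ sin δ cos θ = (-0.862699)(0.998818) + (0.505718)(0.048611)(0.218143) = -0.856316
φ₂ = asin(-0.856316) = -1.028095 rad = -58.905°.
Δλ = atan2( sin θ sin δ cos φ₁ , cos δ − sin φ₁ sin φ₂ ) = atan2(-0.023991, 0.260074) = -0.091988 rad = -5.271°.
λ₂ = -111.955° + -5.271° = -117.226°.
The forward bearing on arrival equals the back-azimuth from the destination plus 180°.
Back-azimuth from P₂ (-58.9°, -117.2°) to P₁ (-59.6°, -112.0°), with Δλ' = λ₁ − λ₂ = 5.3°: atan2( sin Δλ' cos φ₁ , cos φ₂ sin φ₁ − sin φ₂ cos φ₁ cos Δλ' ) = 107.1°.
Final bearing = (107.1° + 180°) mod 360° = 287.1°.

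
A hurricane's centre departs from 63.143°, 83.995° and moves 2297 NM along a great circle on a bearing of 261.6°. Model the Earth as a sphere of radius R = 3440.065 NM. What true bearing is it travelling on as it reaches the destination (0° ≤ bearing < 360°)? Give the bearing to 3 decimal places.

final bearing 216.488°

δ = 2297/3440.065 = 0.667720 rad (38.2575°).
Start latitude φ₁ = 1.102053 rad; initial bearing θ = 4.565781 rad.
Applying the spherical law of cosines for sides, sin φ₂ = sin φ₁ cos δ + cos φ₁ sin δ cos θ = 0.659673, so φ₂ = 41.275°.
For the longitude increment, Δλ = atan2( sin θ sin δ cos φ₁, cos δ − sin φ₁ sin φ₂ ) = atan2(-0.276731, 0.196717) = -54.593°.
Hence λ₂ = 83.995° + -54.593° = 29.402°.
The forward bearing on arrival equals the back-azimuth from the destination plus 180°.
Back-azimuth from P₂ (41.275°, 29.402°) to P₁ (63.143°, 83.995°), with Δλ' = λ₁ − λ₂ = 54.593°: atan2( sin Δλ' cos φ₁ , cos φ₂ sin φ₁ − sin φ₂ cos φ₁ cos Δλ' ) = 36.488°.
Final bearing = (36.488° + 180°) mod 360° = 216.488°.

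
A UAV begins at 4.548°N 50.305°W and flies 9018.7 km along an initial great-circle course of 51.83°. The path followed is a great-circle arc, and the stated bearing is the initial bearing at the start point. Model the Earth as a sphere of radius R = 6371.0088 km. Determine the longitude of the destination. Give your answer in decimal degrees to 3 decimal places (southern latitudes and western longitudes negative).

longitude 31.946°

The arc subtends δ = 9018.7/6371.0088 = 1.415584 rad at the centre.
Converting: φ₁ = 0.079378 rad, θ = 0.904604 rad.
sin φ₂ = sin φ₁ cos δ + cos φ₁ sin δ cos θ = (0.079294)(0.154590) + (0.996851)(0.987979)(0.617997) = 0.620903
φ₂ = asin(0.620903) = 0.669895 rad = 38.382°.
Then Δλ = atan2(0.774284, 0.105356) = 1.435559 rad, from sin θ sin δ cos φ₁ over cos δ − sin φ₁ sin φ₂.
Hence λ₂ = -50.305° + 82.251° = 31.946°.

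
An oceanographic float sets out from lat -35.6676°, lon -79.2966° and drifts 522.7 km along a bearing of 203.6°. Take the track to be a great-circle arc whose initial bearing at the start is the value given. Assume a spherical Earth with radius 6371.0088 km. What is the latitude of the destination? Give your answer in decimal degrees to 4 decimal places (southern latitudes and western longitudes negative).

Central angle δ = d/R = 0.082044 rad.
Converting: φ₁ = -0.622517 rad, θ = 3.553490 rad.
sin φ₂ = sin φ₁ cos δ + cos φ₁ sin δ cos θ = (-0.583082)(0.996636) + (0.812413)(0.081952)(-0.916363) = -0.642131
φ₂ = asin(-0.642131) = -0.697274 rad = -39.9509°.
Δλ = atan2( sin θ sin δ cos φ₁ , cos δ − sin φ₁ sin φ₂ ) = atan2(-0.026655, 0.622222) = -0.042812 rad = -2.4529°.
λ₂ = λ₁ + Δλ = -81.7495°.

latitude -39.9509°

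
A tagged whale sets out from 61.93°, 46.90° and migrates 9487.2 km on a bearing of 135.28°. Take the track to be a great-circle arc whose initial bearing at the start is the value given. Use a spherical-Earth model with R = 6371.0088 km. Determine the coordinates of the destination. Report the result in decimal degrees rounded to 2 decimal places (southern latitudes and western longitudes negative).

latitude -15.14°, longitude 93.50°

Central angle δ = d/R = 1.489121 rad.
With φ₁ = 61.93° = 1.080882 rad and θ = 135.28° = 2.361081 rad:
Applying the spherical law of cosines for sides, sin φ₂ = sin φ₁ cos δ + cos φ₁ sin δ cos θ = -0.261248, so φ₂ = -15.14°.
Δλ = atan2( sin θ sin δ cos φ₁ , cos δ − sin φ₁ sin φ₂ ) = atan2(0.329995, 0.312103) = 0.813256 rad = 46.60°.
Hence λ₂ = 46.90° + 46.60° = 93.50°.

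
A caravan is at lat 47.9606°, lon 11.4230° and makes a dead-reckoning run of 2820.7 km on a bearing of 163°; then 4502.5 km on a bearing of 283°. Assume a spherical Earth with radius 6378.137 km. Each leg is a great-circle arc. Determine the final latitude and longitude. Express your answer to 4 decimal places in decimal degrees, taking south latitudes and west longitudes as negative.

Apply the spherical direct solution leg by leg, carrying full precision between legs.
Leg 1: from (47.9606°, 11.4230°), δ = 2820.7/6378.137 = 0.442245 rad, θ = 163° → φ = 23.4013°, λ = 19.2592°.
Leg 2: from (23.4013°, 19.2592°), δ = 4502.5/6378.137 = 0.705927 rad, θ = 283° → φ = 25.8605°, λ = -25.3653°.

latitude 25.8605°, longitude -25.3653°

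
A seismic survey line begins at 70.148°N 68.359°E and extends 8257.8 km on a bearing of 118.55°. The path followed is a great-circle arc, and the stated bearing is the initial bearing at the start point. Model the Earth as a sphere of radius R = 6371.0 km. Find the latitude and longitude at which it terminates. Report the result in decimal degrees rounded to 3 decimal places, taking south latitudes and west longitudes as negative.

latitude 5.674°, longitude 126.532°

The arc subtends δ = 8257.8/6371 = 1.296154 rad at the centre.
Start latitude φ₁ = 1.224314 rad; initial bearing θ = 2.069088 rad.
sin φ₂ = sin φ₁ cos δ + cos φ₁ sin δ cos θ = (0.940573)(0.271202) + (0.339592)(0.962522)(-0.477925) = 0.098869
φ₂ = asin(0.098869) = 0.099030 rad = 5.674°.
Then Δλ = atan2(0.287118, 0.178209) = 1.015308 rad, from sin θ sin δ cos φ₁ over cos δ − sin φ₁ sin φ₂.
λ₂ = 68.359° + 58.173° = 126.532°.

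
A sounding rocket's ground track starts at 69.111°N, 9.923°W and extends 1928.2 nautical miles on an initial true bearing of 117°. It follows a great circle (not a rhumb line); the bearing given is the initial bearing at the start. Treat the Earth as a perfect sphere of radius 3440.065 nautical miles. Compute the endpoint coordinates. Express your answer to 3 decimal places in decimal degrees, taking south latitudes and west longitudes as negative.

The arc subtends δ = 1928.2/3440.065 = 0.560513 rad at the centre.
With φ₁ = 69.111° = 1.206214 rad and θ = 117° = 2.042035 rad:
sin φ₂ = sin φ₁ cos δ + cos φ₁ sin δ cos θ = (0.934273)(0.846983) + (0.356559)(0.531620)(-0.453990) = 0.705257
φ₂ = asin(0.705257) = 0.782786 rad = 44.850°.
For the longitude increment, Δλ = atan2( sin θ sin δ cos φ₁, cos δ − sin φ₁ sin φ₂ ) = atan2(0.168894, 0.188080) = 41.924°.
λ₂ = -9.923° + 41.924° = 32.001°.

latitude 44.850°, longitude 32.001°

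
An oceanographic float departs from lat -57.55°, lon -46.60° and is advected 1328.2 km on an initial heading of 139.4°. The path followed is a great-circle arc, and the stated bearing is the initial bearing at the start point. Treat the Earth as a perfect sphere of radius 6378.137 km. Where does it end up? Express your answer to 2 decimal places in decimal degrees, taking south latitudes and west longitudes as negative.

latitude -65.49°, longitude -27.68°

Central angle δ = d/R = 0.208243 rad.
Converting: φ₁ = -1.004437 rad, θ = 2.432989 rad.
Destination latitude: φ₂ = arcsin( sin φ₁ cos δ + cos φ₁ sin δ cos θ ) = arcsin(-0.909855) = -65.49°.
Δλ = atan2( sin θ sin δ cos φ₁ , cos δ − sin φ₁ sin φ₂ ) = atan2(0.072190, 0.210606) = 0.330223 rad = 18.92°.
λ₂ = λ₁ + Δλ = -27.68°.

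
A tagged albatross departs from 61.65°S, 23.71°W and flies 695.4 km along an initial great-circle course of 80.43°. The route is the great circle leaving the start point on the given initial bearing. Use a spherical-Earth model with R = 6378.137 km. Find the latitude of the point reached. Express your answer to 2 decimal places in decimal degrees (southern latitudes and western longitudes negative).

δ = 695.4/6378.137 = 0.109029 rad (6.2469°).
Start latitude φ₁ = -1.075995 rad; initial bearing θ = 1.403768 rad.
Destination latitude: φ₂ = arcsin( sin φ₁ cos δ + cos φ₁ sin δ cos θ ) = arcsin(-0.866247) = -60.03°.
Then Δλ = atan2(0.050951, 0.231710) = 0.216448 rad, from sin θ sin δ cos φ₁ over cos δ − sin φ₁ sin φ₂.
Hence λ₂ = -23.71° + 12.40° = -11.31°.

latitude -60.03°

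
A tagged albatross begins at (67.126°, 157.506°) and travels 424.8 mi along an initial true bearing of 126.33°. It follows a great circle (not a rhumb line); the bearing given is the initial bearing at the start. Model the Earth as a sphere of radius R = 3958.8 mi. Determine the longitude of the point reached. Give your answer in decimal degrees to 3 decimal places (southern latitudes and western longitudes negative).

longitude 168.481°

Central angle δ = d/R = 0.107305 rad.
Start latitude φ₁ = 1.171570 rad; initial bearing θ = 2.204874 rad.
Applying the spherical law of cosines for sides, sin φ₂ = sin φ₁ cos δ + cos φ₁ sin δ cos θ = 0.891399, so φ₂ = 63.050°.
For the longitude increment, Δλ = atan2( sin θ sin δ cos φ₁, cos δ − sin φ₁ sin φ₂ ) = atan2(0.033538, 0.172947) = 10.975°.
λ₂ = λ₁ + Δλ = 168.481°.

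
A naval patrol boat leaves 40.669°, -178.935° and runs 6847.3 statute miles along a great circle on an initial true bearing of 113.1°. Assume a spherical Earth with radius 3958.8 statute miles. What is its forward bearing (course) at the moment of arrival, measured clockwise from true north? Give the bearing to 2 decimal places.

δ = 6847.3/3958.8 = 1.729640 rad (99.1011°).
Start latitude φ₁ = 0.709808 rad; initial bearing θ = 1.973967 rad.
Applying the spherical law of cosines for sides, sin φ₂ = sin φ₁ cos δ + cos φ₁ sin δ cos θ = -0.396918, so φ₂ = -23.386°.
Δλ = atan2( sin θ sin δ cos φ₁ , cos δ − sin φ₁ sin φ₂ ) = atan2(0.688890, 0.100490) = 1.425945 rad = 81.701°.
λ₂ = λ₁ + Δλ = -97.234°.
The forward bearing on arrival equals the back-azimuth from the destination plus 180°.
Back-azimuth from P₂ (-23.39°, -97.23°) to P₁ (40.67°, -178.94°), with Δλ' = λ₁ − λ₂ = -81.70°: atan2( sin Δλ' cos φ₁ , cos φ₂ sin φ₁ − sin φ₂ cos φ₁ cos Δλ' ) = 310.53°.
Final bearing = (310.53° + 180°) mod 360° = 130.53°.

final bearing 130.53°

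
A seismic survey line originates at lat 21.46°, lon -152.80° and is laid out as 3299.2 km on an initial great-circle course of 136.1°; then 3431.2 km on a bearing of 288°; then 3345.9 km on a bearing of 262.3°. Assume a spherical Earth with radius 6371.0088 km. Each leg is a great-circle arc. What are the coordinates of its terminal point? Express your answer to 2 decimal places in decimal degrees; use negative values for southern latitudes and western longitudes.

latitude 3.45°, longitude 167.88°

Apply the spherical direct solution leg by leg, carrying full precision between legs.
Leg 1: from (21.46°, -152.80°), δ = 3299.2/6371.0088 = 0.517846 rad, θ = 136.1° → φ = -0.81°, λ = -132.72°.
Leg 2: from (-0.81°, -132.72°), δ = 3431.2/6371.0088 = 0.538565 rad, θ = 288° → φ = 8.42°, λ = -162.27°.
Leg 3: from (8.42°, -162.27°), δ = 3345.9/6371.0088 = 0.525176 rad, θ = 262.3° → φ = 3.45°, λ = 167.88°.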